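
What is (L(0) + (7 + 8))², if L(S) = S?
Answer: 225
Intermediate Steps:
(L(0) + (7 + 8))² = (0 + (7 + 8))² = (0 + 15)² = 15² = 225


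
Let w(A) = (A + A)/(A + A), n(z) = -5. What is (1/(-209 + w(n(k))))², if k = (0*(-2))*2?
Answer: 1/43264 ≈ 2.3114e-5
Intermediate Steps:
k = 0 (k = 0*2 = 0)
w(A) = 1 (w(A) = (2*A)/((2*A)) = (2*A)*(1/(2*A)) = 1)
(1/(-209 + w(n(k))))² = (1/(-209 + 1))² = (1/(-208))² = (-1/208)² = 1/43264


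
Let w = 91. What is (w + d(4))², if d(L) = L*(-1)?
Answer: 7569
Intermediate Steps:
d(L) = -L
(w + d(4))² = (91 - 1*4)² = (91 - 4)² = 87² = 7569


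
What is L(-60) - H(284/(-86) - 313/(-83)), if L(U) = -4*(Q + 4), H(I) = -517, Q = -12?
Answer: 549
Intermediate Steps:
L(U) = 32 (L(U) = -4*(-12 + 4) = -4*(-8) = 32)
L(-60) - H(284/(-86) - 313/(-83)) = 32 - 1*(-517) = 32 + 517 = 549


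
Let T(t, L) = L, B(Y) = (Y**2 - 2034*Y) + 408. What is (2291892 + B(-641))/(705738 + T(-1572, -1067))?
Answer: 4006975/704671 ≈ 5.6863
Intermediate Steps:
B(Y) = 408 + Y**2 - 2034*Y
(2291892 + B(-641))/(705738 + T(-1572, -1067)) = (2291892 + (408 + (-641)**2 - 2034*(-641)))/(705738 - 1067) = (2291892 + (408 + 410881 + 1303794))/704671 = (2291892 + 1715083)*(1/704671) = 4006975*(1/704671) = 4006975/704671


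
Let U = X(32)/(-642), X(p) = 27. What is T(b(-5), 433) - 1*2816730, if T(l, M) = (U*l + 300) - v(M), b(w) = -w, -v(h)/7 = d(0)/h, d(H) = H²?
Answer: -602716065/214 ≈ -2.8164e+6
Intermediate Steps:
U = -9/214 (U = 27/(-642) = 27*(-1/642) = -9/214 ≈ -0.042056)
v(h) = 0 (v(h) = -7*0²/h = -0/h = -7*0 = 0)
T(l, M) = 300 - 9*l/214 (T(l, M) = (-9*l/214 + 300) - 1*0 = (300 - 9*l/214) + 0 = 300 - 9*l/214)
T(b(-5), 433) - 1*2816730 = (300 - (-9)*(-5)/214) - 1*2816730 = (300 - 9/214*5) - 2816730 = (300 - 45/214) - 2816730 = 64155/214 - 2816730 = -602716065/214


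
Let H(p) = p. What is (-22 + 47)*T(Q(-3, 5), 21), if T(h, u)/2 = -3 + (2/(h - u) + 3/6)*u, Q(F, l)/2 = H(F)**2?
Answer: -325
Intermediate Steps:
Q(F, l) = 2*F**2
T(h, u) = -6 + 2*u*(1/2 + 2/(h - u)) (T(h, u) = 2*(-3 + (2/(h - u) + 3/6)*u) = 2*(-3 + (2/(h - u) + 3*(1/6))*u) = 2*(-3 + (2/(h - u) + 1/2)*u) = 2*(-3 + (1/2 + 2/(h - u))*u) = 2*(-3 + u*(1/2 + 2/(h - u))) = -6 + 2*u*(1/2 + 2/(h - u)))
(-22 + 47)*T(Q(-3, 5), 21) = (-22 + 47)*((-1*21**2 - 12*(-3)**2 + 10*21 + (2*(-3)**2)*21)/(2*(-3)**2 - 1*21)) = 25*((-1*441 - 12*9 + 210 + (2*9)*21)/(2*9 - 21)) = 25*((-441 - 6*18 + 210 + 18*21)/(18 - 21)) = 25*((-441 - 108 + 210 + 378)/(-3)) = 25*(-1/3*39) = 25*(-13) = -325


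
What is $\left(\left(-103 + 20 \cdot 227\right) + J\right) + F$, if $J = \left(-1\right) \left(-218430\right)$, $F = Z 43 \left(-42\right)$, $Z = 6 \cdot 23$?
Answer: $-26361$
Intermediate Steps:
$Z = 138$
$F = -249228$ ($F = 138 \cdot 43 \left(-42\right) = 5934 \left(-42\right) = -249228$)
$J = 218430$
$\left(\left(-103 + 20 \cdot 227\right) + J\right) + F = \left(\left(-103 + 20 \cdot 227\right) + 218430\right) - 249228 = \left(\left(-103 + 4540\right) + 218430\right) - 249228 = \left(4437 + 218430\right) - 249228 = 222867 - 249228 = -26361$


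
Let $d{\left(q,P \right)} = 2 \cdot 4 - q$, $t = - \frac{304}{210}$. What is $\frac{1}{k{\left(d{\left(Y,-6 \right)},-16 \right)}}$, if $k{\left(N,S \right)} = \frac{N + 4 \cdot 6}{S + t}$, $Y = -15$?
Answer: $- \frac{1832}{4935} \approx -0.37123$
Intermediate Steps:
$t = - \frac{152}{105}$ ($t = \left(-304\right) \frac{1}{210} = - \frac{152}{105} \approx -1.4476$)
$d{\left(q,P \right)} = 8 - q$
$k{\left(N,S \right)} = \frac{24 + N}{- \frac{152}{105} + S}$ ($k{\left(N,S \right)} = \frac{N + 4 \cdot 6}{S - \frac{152}{105}} = \frac{N + 24}{- \frac{152}{105} + S} = \frac{24 + N}{- \frac{152}{105} + S}$)
$\frac{1}{k{\left(d{\left(Y,-6 \right)},-16 \right)}} = \frac{1}{105 \frac{1}{-152 + 105 \left(-16\right)} \left(24 + \left(8 - -15\right)\right)} = \frac{1}{105 \frac{1}{-152 - 1680} \left(24 + \left(8 + 15\right)\right)} = \frac{1}{105 \frac{1}{-1832} \left(24 + 23\right)} = \frac{1}{105 \left(- \frac{1}{1832}\right) 47} = \frac{1}{- \frac{4935}{1832}} = - \frac{1832}{4935}$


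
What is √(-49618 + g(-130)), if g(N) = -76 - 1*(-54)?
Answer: 2*I*√12410 ≈ 222.8*I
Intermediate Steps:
g(N) = -22 (g(N) = -76 + 54 = -22)
√(-49618 + g(-130)) = √(-49618 - 22) = √(-49640) = 2*I*√12410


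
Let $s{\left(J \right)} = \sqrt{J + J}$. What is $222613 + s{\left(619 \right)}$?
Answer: $222613 + \sqrt{1238} \approx 2.2265 \cdot 10^{5}$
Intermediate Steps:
$s{\left(J \right)} = \sqrt{2} \sqrt{J}$ ($s{\left(J \right)} = \sqrt{2 J} = \sqrt{2} \sqrt{J}$)
$222613 + s{\left(619 \right)} = 222613 + \sqrt{2} \sqrt{619} = 222613 + \sqrt{1238}$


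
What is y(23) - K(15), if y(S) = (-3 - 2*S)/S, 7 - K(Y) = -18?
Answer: -624/23 ≈ -27.130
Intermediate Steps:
K(Y) = 25 (K(Y) = 7 - 1*(-18) = 7 + 18 = 25)
y(S) = (-3 - 2*S)/S
y(23) - K(15) = (-2 - 3/23) - 1*25 = (-2 - 3*1/23) - 25 = (-2 - 3/23) - 25 = -49/23 - 25 = -624/23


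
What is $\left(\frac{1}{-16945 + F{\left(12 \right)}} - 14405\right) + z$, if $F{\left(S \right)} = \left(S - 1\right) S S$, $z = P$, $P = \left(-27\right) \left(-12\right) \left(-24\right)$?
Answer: $- \frac{340722342}{15361} \approx -22181.0$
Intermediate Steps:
$P = -7776$ ($P = 324 \left(-24\right) = -7776$)
$z = -7776$
$F{\left(S \right)} = S^{2} \left(-1 + S\right)$ ($F{\left(S \right)} = \left(-1 + S\right) S S = S \left(-1 + S\right) S = S^{2} \left(-1 + S\right)$)
$\left(\frac{1}{-16945 + F{\left(12 \right)}} - 14405\right) + z = \left(\frac{1}{-16945 + 12^{2} \left(-1 + 12\right)} - 14405\right) - 7776 = \left(\frac{1}{-16945 + 144 \cdot 11} - 14405\right) - 7776 = \left(\frac{1}{-16945 + 1584} - 14405\right) - 7776 = \left(\frac{1}{-15361} - 14405\right) - 7776 = \left(- \frac{1}{15361} - 14405\right) - 7776 = - \frac{221275206}{15361} - 7776 = - \frac{340722342}{15361}$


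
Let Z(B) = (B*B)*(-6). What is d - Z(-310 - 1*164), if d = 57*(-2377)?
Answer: 1212567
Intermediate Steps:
d = -135489
Z(B) = -6*B² (Z(B) = B²*(-6) = -6*B²)
d - Z(-310 - 1*164) = -135489 - (-6)*(-310 - 1*164)² = -135489 - (-6)*(-310 - 164)² = -135489 - (-6)*(-474)² = -135489 - (-6)*224676 = -135489 - 1*(-1348056) = -135489 + 1348056 = 1212567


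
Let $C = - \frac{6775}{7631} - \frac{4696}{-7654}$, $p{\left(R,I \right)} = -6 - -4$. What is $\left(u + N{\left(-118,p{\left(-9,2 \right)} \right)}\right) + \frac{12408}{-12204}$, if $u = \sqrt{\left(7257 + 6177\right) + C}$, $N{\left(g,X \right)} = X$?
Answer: $- \frac{3068}{1017} + \frac{\sqrt{11457142326674128877}}{29203837} \approx 112.89$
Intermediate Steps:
$p{\left(R,I \right)} = -2$ ($p{\left(R,I \right)} = -6 + 4 = -2$)
$C = - \frac{8010337}{29203837}$ ($C = \left(-6775\right) \frac{1}{7631} - - \frac{2348}{3827} = - \frac{6775}{7631} + \frac{2348}{3827} = - \frac{8010337}{29203837} \approx -0.27429$)
$u = \frac{\sqrt{11457142326674128877}}{29203837}$ ($u = \sqrt{\left(7257 + 6177\right) - \frac{8010337}{29203837}} = \sqrt{13434 - \frac{8010337}{29203837}} = \sqrt{\frac{392316335921}{29203837}} = \frac{\sqrt{11457142326674128877}}{29203837} \approx 115.9$)
$\left(u + N{\left(-118,p{\left(-9,2 \right)} \right)}\right) + \frac{12408}{-12204} = \left(\frac{\sqrt{11457142326674128877}}{29203837} - 2\right) + \frac{12408}{-12204} = \left(-2 + \frac{\sqrt{11457142326674128877}}{29203837}\right) + 12408 \left(- \frac{1}{12204}\right) = \left(-2 + \frac{\sqrt{11457142326674128877}}{29203837}\right) - \frac{1034}{1017} = - \frac{3068}{1017} + \frac{\sqrt{11457142326674128877}}{29203837}$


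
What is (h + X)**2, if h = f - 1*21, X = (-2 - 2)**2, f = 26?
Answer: 441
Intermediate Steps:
X = 16 (X = (-4)**2 = 16)
h = 5 (h = 26 - 1*21 = 26 - 21 = 5)
(h + X)**2 = (5 + 16)**2 = 21**2 = 441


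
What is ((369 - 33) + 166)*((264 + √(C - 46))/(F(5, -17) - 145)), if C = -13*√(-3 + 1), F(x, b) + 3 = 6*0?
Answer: -33132/37 - 251*√(-46 - 13*I*√2)/74 ≈ -899.97 + 23.443*I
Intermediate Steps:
F(x, b) = -3 (F(x, b) = -3 + 6*0 = -3 + 0 = -3)
C = -13*I*√2 ≈ -18.385*I
((369 - 33) + 166)*((264 + √(C - 46))/(F(5, -17) - 145)) = ((369 - 33) + 166)*((264 + √(-13*I*√2 - 46))/(-3 - 145)) = (336 + 166)*((264 + √(-46 - 13*I*√2))/(-148)) = 502*((264 + √(-46 - 13*I*√2))*(-1/148)) = 502*(-66/37 - √(-46 - 13*I*√2)/148) = -33132/37 - 251*√(-46 - 13*I*√2)/74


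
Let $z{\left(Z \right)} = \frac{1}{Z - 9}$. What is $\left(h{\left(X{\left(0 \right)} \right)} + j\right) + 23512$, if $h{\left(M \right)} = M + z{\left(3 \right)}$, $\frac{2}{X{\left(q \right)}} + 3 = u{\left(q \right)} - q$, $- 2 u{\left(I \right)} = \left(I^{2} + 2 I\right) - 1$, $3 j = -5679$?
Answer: $\frac{648541}{30} \approx 21618.0$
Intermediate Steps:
$j = -1893$ ($j = \frac{1}{3} \left(-5679\right) = -1893$)
$u{\left(I \right)} = \frac{1}{2} - I - \frac{I^{2}}{2}$ ($u{\left(I \right)} = - \frac{\left(I^{2} + 2 I\right) - 1}{2} = - \frac{-1 + I^{2} + 2 I}{2} = \frac{1}{2} - I - \frac{I^{2}}{2}$)
$X{\left(q \right)} = \frac{2}{- \frac{5}{2} - 2 q - \frac{q^{2}}{2}}$ ($X{\left(q \right)} = \frac{2}{-3 - \left(- \frac{1}{2} + \frac{q^{2}}{2} + 2 q\right)} = \frac{2}{- \frac{5}{2} - 2 q - \frac{q^{2}}{2}}$)
$z{\left(Z \right)} = \frac{1}{-9 + Z}$
$h{\left(M \right)} = - \frac{1}{6} + M$ ($h{\left(M \right)} = M + \frac{1}{-9 + 3} = M + \frac{1}{-6} = M - \frac{1}{6} = - \frac{1}{6} + M$)
$\left(h{\left(X{\left(0 \right)} \right)} + j\right) + 23512 = \left(\left(- \frac{1}{6} - \frac{4}{5 + 0^{2} + 4 \cdot 0}\right) - 1893\right) + 23512 = \left(\left(- \frac{1}{6} - \frac{4}{5 + 0 + 0}\right) - 1893\right) + 23512 = \left(\left(- \frac{1}{6} - \frac{4}{5}\right) - 1893\right) + 23512 = \left(- \frac{29}{30} - 1893\right) + 23512 = - \frac{56819}{30} + 23512 = \frac{648541}{30}$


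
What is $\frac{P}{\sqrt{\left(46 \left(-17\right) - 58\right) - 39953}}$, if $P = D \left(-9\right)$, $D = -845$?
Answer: $- \frac{7605 i \sqrt{113}}{2147} \approx - 37.654 i$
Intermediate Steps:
$P = 7605$ ($P = \left(-845\right) \left(-9\right) = 7605$)
$\frac{P}{\sqrt{\left(46 \left(-17\right) - 58\right) - 39953}} = \frac{7605}{\sqrt{\left(46 \left(-17\right) - 58\right) - 39953}} = \frac{7605}{\sqrt{\left(-782 - 58\right) - 39953}} = \frac{7605}{\sqrt{-840 - 39953}} = \frac{7605}{\sqrt{-40793}} = \frac{7605}{19 i \sqrt{113}} = 7605 \left(- \frac{i \sqrt{113}}{2147}\right) = - \frac{7605 i \sqrt{113}}{2147}$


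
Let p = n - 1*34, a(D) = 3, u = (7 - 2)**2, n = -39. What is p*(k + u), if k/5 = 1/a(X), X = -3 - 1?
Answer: -5840/3 ≈ -1946.7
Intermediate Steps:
X = -4
u = 25 (u = 5**2 = 25)
k = 5/3 ≈ 1.6667
p = -73 (p = -39 - 1*34 = -39 - 34 = -73)
p*(k + u) = -73*(5/3 + 25) = -73*80/3 = -5840/3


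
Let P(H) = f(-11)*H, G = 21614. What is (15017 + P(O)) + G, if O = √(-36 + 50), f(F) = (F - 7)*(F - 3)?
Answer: 36631 + 252*√14 ≈ 37574.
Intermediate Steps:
f(F) = (-7 + F)*(-3 + F)
O = √14 ≈ 3.7417
P(H) = 252*H (P(H) = (21 + (-11)² - 10*(-11))*H = (21 + 121 + 110)*H = 252*H)
(15017 + P(O)) + G = (15017 + 252*√14) + 21614 = 36631 + 252*√14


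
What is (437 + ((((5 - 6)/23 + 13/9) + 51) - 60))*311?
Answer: 27643546/207 ≈ 1.3354e+5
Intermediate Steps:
(437 + ((((5 - 6)/23 + 13/9) + 51) - 60))*311 = (437 + (((-1*1/23 + 13*(⅑)) + 51) - 60))*311 = (437 + (((-1/23 + 13/9) + 51) - 60))*311 = (437 + ((290/207 + 51) - 60))*311 = (437 + (10847/207 - 60))*311 = (437 - 1573/207)*311 = (88886/207)*311 = 27643546/207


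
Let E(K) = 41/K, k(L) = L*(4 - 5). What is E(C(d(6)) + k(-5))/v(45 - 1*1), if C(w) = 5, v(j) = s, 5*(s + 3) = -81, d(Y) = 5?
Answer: -41/192 ≈ -0.21354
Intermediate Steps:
s = -96/5 (s = -3 + (1/5)*(-81) = -3 - 81/5 = -96/5 ≈ -19.200)
v(j) = -96/5
k(L) = -L (k(L) = L*(-1) = -L)
E(C(d(6)) + k(-5))/v(45 - 1*1) = (41/(5 - 1*(-5)))/(-96/5) = (41/(5 + 5))*(-5/96) = (41/10)*(-5/96) = -41/192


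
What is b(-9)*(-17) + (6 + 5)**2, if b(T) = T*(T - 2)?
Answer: -1562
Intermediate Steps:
b(T) = T*(-2 + T)
b(-9)*(-17) + (6 + 5)**2 = -9*(-2 - 9)*(-17) + (6 + 5)**2 = -9*(-11)*(-17) + 11**2 = 99*(-17) + 121 = -1683 + 121 = -1562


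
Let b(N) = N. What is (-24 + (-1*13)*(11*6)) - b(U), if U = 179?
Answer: -1061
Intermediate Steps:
(-24 + (-1*13)*(11*6)) - b(U) = (-24 + (-1*13)*(11*6)) - 1*179 = (-24 - 13*66) - 179 = (-24 - 858) - 179 = -882 - 179 = -1061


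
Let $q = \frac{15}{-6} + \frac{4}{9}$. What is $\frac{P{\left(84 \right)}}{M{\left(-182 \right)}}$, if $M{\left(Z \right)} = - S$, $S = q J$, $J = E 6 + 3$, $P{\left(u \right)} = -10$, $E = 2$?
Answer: $- \frac{12}{37} \approx -0.32432$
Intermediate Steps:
$q = - \frac{37}{18}$ ($q = 15 \left(- \frac{1}{6}\right) + 4 \cdot \frac{1}{9} = - \frac{5}{2} + \frac{4}{9} = - \frac{37}{18} \approx -2.0556$)
$J = 15$ ($J = 2 \cdot 6 + 3 = 12 + 3 = 15$)
$S = - \frac{185}{6}$ ($S = \left(- \frac{37}{18}\right) 15 = - \frac{185}{6} \approx -30.833$)
$M{\left(Z \right)} = \frac{185}{6}$ ($M{\left(Z \right)} = \left(-1\right) \left(- \frac{185}{6}\right) = \frac{185}{6}$)
$\frac{P{\left(84 \right)}}{M{\left(-182 \right)}} = - \frac{10}{\frac{185}{6}} = \left(-10\right) \frac{6}{185} = - \frac{12}{37}$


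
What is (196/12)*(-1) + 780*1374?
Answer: 3215111/3 ≈ 1.0717e+6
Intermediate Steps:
(196/12)*(-1) + 780*1374 = (196*(1/12))*(-1) + 1071720 = (49/3)*(-1) + 1071720 = -49/3 + 1071720 = 3215111/3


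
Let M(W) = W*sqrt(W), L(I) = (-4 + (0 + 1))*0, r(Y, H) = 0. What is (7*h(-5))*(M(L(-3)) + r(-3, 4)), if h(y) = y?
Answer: 0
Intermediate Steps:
L(I) = 0 (L(I) = (-4 + 1)*0 = -3*0 = 0)
M(W) = W**(3/2)
(7*h(-5))*(M(L(-3)) + r(-3, 4)) = (7*(-5))*(0**(3/2) + 0) = -35*(0 + 0) = -35*0 = 0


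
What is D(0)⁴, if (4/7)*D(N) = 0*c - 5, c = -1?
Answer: 1500625/256 ≈ 5861.8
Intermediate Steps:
D(N) = -35/4 (D(N) = 7*(0*(-1) - 5)/4 = 7*(0 - 5)/4 = (7/4)*(-5) = -35/4)
D(0)⁴ = (-35/4)⁴ = 1500625/256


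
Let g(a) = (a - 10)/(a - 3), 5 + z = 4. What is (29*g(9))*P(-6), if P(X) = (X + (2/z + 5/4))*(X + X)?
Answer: -783/2 ≈ -391.50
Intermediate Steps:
z = -1 (z = -5 + 4 = -1)
P(X) = 2*X*(-¾ + X) (P(X) = (X + (2/(-1) + 5/4))*(X + X) = (X + (2*(-1) + 5*(¼)))*(2*X) = (X + (-2 + 5/4))*(2*X) = (X - ¾)*(2*X) = (-¾ + X)*(2*X) = 2*X*(-¾ + X))
g(a) = (-10 + a)/(-3 + a)
(29*g(9))*P(-6) = (29*((-10 + 9)/(-3 + 9)))*((½)*(-6)*(-3 + 4*(-6))) = (29*(-1/6))*((½)*(-6)*(-3 - 24)) = (29*((⅙)*(-1)))*((½)*(-6)*(-27)) = (29*(-⅙))*81 = -29/6*81 = -783/2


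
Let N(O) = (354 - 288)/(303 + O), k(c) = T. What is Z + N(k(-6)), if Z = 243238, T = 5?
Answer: 3405335/14 ≈ 2.4324e+5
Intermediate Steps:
k(c) = 5
N(O) = 66/(303 + O)
Z + N(k(-6)) = 243238 + 66/(303 + 5) = 243238 + 66/308 = 243238 + 66*(1/308) = 243238 + 3/14 = 3405335/14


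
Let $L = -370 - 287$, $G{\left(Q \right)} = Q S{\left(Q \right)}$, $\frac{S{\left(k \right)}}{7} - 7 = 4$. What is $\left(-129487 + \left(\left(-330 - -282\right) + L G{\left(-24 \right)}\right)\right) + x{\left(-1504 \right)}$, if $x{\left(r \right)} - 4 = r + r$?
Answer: $1081597$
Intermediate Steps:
$x{\left(r \right)} = 4 + 2 r$ ($x{\left(r \right)} = 4 + \left(r + r\right) = 4 + 2 r$)
$S{\left(k \right)} = 77$ ($S{\left(k \right)} = 49 + 7 \cdot 4 = 49 + 28 = 77$)
$G{\left(Q \right)} = 77 Q$ ($G{\left(Q \right)} = Q 77 = 77 Q$)
$L = -657$ ($L = -370 - 287 = -657$)
$\left(-129487 + \left(\left(-330 - -282\right) + L G{\left(-24 \right)}\right)\right) + x{\left(-1504 \right)} = \left(-129487 - \left(48 + 657 \cdot 77 \left(-24\right)\right)\right) + \left(4 + 2 \left(-1504\right)\right) = \left(-129487 + \left(\left(-330 + 282\right) - -1214136\right)\right) + \left(4 - 3008\right) = \left(-129487 + \left(-48 + 1214136\right)\right) - 3004 = \left(-129487 + 1214088\right) - 3004 = 1084601 - 3004 = 1081597$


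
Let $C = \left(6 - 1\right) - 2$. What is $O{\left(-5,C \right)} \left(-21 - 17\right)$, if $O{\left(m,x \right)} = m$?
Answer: $190$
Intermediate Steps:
$C = 3$ ($C = 5 - 2 = 3$)
$O{\left(-5,C \right)} \left(-21 - 17\right) = - 5 \left(-21 - 17\right) = \left(-5\right) \left(-38\right) = 190$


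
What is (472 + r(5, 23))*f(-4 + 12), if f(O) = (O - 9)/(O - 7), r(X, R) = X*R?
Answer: -587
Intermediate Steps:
r(X, R) = R*X
f(O) = (-9 + O)/(-7 + O)
(472 + r(5, 23))*f(-4 + 12) = (472 + 23*5)*((-9 + (-4 + 12))/(-7 + (-4 + 12))) = (472 + 115)*((-9 + 8)/(-7 + 8)) = 587*(-1/1) = 587*(1*(-1)) = 587*(-1) = -587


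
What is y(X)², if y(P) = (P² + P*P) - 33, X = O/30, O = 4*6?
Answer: 628849/625 ≈ 1006.2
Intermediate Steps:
O = 24
X = ⅘ (X = 24/30 = 24*(1/30) = ⅘ ≈ 0.80000)
y(P) = -33 + 2*P² (y(P) = (P² + P²) - 33 = 2*P² - 33 = -33 + 2*P²)
y(X)² = (-33 + 2*(⅘)²)² = (-33 + 2*(16/25))² = (-33 + 32/25)² = (-793/25)² = 628849/625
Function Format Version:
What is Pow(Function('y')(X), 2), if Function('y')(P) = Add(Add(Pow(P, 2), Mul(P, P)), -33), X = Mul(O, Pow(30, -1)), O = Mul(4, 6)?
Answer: Rational(628849, 625) ≈ 1006.2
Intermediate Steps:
O = 24
X = Rational(4, 5) (X = Mul(24, Pow(30, -1)) = Mul(24, Rational(1, 30)) = Rational(4, 5) ≈ 0.80000)
Function('y')(P) = Add(-33, Mul(2, Pow(P, 2))) (Function('y')(P) = Add(Add(Pow(P, 2), Pow(P, 2)), -33) = Add(Mul(2, Pow(P, 2)), -33) = Add(-33, Mul(2, Pow(P, 2))))
Pow(Function('y')(X), 2) = Pow(Add(-33, Mul(2, Pow(Rational(4, 5), 2))), 2) = Pow(Add(-33, Mul(2, Rational(16, 25))), 2) = Pow(Add(-33, Rational(32, 25)), 2) = Pow(Rational(-793, 25), 2) = Rational(628849, 625)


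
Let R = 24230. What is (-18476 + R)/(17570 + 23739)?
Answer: 5754/41309 ≈ 0.13929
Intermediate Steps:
(-18476 + R)/(17570 + 23739) = (-18476 + 24230)/(17570 + 23739) = 5754/41309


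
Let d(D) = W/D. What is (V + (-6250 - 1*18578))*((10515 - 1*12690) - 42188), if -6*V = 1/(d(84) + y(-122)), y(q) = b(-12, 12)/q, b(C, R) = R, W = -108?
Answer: 3905703480943/3546 ≈ 1.1014e+9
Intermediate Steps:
d(D) = -108/D
y(q) = 12/q
V = 427/3546 (V = -1/(6*(-108/84 + 12/(-122))) = -1/(6*(-108*1/84 + 12*(-1/122))) = -1/(6*(-9/7 - 6/61)) = -1/(6*(-591/427)) = -⅙*(-427/591) = 427/3546 ≈ 0.12042)
(V + (-6250 - 1*18578))*((10515 - 1*12690) - 42188) = (427/3546 + (-6250 - 1*18578))*((10515 - 1*12690) - 42188) = (427/3546 + (-6250 - 18578))*((10515 - 12690) - 42188) = (427/3546 - 24828)*(-2175 - 42188) = -88039661/3546*(-44363) = 3905703480943/3546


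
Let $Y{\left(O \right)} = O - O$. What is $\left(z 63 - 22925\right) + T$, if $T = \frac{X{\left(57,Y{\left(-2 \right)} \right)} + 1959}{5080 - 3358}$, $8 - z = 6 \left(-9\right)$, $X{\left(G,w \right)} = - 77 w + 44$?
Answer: $- \frac{32748715}{1722} \approx -19018.0$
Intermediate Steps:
$Y{\left(O \right)} = 0$
$X{\left(G,w \right)} = 44 - 77 w$
$z = 62$ ($z = 8 - 6 \left(-9\right) = 8 - -54 = 8 + 54 = 62$)
$T = \frac{2003}{1722}$ ($T = \frac{\left(44 - 0\right) + 1959}{5080 - 3358} = \frac{\left(44 + 0\right) + 1959}{1722} = \left(44 + 1959\right) \frac{1}{1722} = 2003 \cdot \frac{1}{1722} = \frac{2003}{1722} \approx 1.1632$)
$\left(z 63 - 22925\right) + T = \left(62 \cdot 63 - 22925\right) + \frac{2003}{1722} = \left(3906 - 22925\right) + \frac{2003}{1722} = -19019 + \frac{2003}{1722} = - \frac{32748715}{1722}$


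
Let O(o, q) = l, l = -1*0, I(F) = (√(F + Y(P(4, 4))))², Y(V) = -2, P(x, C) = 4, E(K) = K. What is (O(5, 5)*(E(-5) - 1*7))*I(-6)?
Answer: 0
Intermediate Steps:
I(F) = -2 + F (I(F) = (√(F - 2))² = (√(-2 + F))² = -2 + F)
l = 0
O(o, q) = 0
(O(5, 5)*(E(-5) - 1*7))*I(-6) = (0*(-5 - 1*7))*(-2 - 6) = (0*(-5 - 7))*(-8) = (0*(-12))*(-8) = 0*(-8) = 0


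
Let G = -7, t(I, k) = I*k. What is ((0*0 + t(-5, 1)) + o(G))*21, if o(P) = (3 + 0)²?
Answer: 84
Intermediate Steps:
o(P) = 9 (o(P) = 3² = 9)
((0*0 + t(-5, 1)) + o(G))*21 = ((0*0 - 5*1) + 9)*21 = ((0 - 5) + 9)*21 = (-5 + 9)*21 = 4*21 = 84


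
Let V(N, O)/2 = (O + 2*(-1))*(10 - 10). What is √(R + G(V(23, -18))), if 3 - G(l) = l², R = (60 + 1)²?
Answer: 14*√19 ≈ 61.025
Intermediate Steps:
V(N, O) = 0 (V(N, O) = 2*((O + 2*(-1))*(10 - 10)) = 2*((O - 2)*0) = 2*((-2 + O)*0) = 2*0 = 0)
R = 3721 (R = 61² = 3721)
G(l) = 3 - l²
√(R + G(V(23, -18))) = √(3721 + (3 - 1*0²)) = √(3721 + (3 - 1*0)) = √(3721 + (3 + 0)) = √(3721 + 3) = √3724 = 14*√19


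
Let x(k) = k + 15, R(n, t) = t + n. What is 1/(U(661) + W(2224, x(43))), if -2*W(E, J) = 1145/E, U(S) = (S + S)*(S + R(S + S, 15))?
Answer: 4448/11748750343 ≈ 3.7859e-7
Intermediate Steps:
R(n, t) = n + t
x(k) = 15 + k
U(S) = 2*S*(15 + 3*S) (U(S) = (S + S)*(S + ((S + S) + 15)) = (2*S)*(S + (2*S + 15)) = (2*S)*(S + (15 + 2*S)) = (2*S)*(15 + 3*S) = 2*S*(15 + 3*S))
W(E, J) = -1145/(2*E)
1/(U(661) + W(2224, x(43))) = 1/(6*661*(5 + 661) - 1145/2/2224) = 1/(6*661*666 - 1145/2*1/2224) = 1/(2641356 - 1145/4448) = 1/(11748750343/4448) = 4448/11748750343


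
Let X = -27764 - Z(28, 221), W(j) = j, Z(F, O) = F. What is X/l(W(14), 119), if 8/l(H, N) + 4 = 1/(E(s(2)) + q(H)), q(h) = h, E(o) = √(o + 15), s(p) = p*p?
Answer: 803652/59 + 1158*√19/59 ≈ 13707.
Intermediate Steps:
s(p) = p²
E(o) = √(15 + o)
l(H, N) = 8/(-4 + 1/(H + √19)) (l(H, N) = 8/(-4 + 1/(√(15 + 2²) + H)) = 8/(-4 + 1/(√(15 + 4) + H)) = 8/(-4 + 1/(√19 + H)) = 8/(-4 + 1/(H + √19)))
X = -27792 (X = -27764 - 1*28 = -27764 - 28 = -27792)
X/l(W(14), 119) = -27792*(-1 + 4*14 + 4*√19)/(8*(-1*14 - √19)) = -27792*(-1 + 56 + 4*√19)/(8*(-14 - √19)) = -27792*(55 + 4*√19)/(8*(-14 - √19)) = -3474*(55 + 4*√19)/(-14 - √19)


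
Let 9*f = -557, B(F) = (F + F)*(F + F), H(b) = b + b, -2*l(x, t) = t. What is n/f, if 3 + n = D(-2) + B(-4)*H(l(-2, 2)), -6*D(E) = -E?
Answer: 1182/557 ≈ 2.1221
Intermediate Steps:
l(x, t) = -t/2
H(b) = 2*b
B(F) = 4*F² (B(F) = (2*F)*(2*F) = 4*F²)
f = -557/9 (f = (⅑)*(-557) = -557/9 ≈ -61.889)
D(E) = E/6 (D(E) = -(-1)*E/6 = E/6)
n = -394/3 (n = -3 + ((⅙)*(-2) + (4*(-4)²)*(2*(-½*2))) = -3 + (-⅓ + (4*16)*(2*(-1))) = -3 + (-⅓ + 64*(-2)) = -3 + (-⅓ - 128) = -3 - 385/3 = -394/3 ≈ -131.33)
n/f = -394/(3*(-557/9)) = -394/3*(-9/557) = 1182/557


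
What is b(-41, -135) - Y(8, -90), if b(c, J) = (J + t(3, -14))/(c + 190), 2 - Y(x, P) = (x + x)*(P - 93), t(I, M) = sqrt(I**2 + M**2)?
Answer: -436705/149 + sqrt(205)/149 ≈ -2930.8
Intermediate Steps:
Y(x, P) = 2 - 2*x*(-93 + P) (Y(x, P) = 2 - (x + x)*(P - 93) = 2 - 2*x*(-93 + P))
b(c, J) = (J + sqrt(205))/(190 + c) (b(c, J) = (J + sqrt(3**2 + (-14)**2))/(c + 190) = (J + sqrt(9 + 196))/(190 + c) = (J + sqrt(205))/(190 + c))
b(-41, -135) - Y(8, -90) = (-135 + sqrt(205))/(190 - 41) - (2 + 186*8 - 2*(-90)*8) = (-135 + sqrt(205))/149 - (2 + 1488 + 1440) = (-135 + sqrt(205))/149 - 1*2930 = (-135/149 + sqrt(205)/149) - 2930 = -436705/149 + sqrt(205)/149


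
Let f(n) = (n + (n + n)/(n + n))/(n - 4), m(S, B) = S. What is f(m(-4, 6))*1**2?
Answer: 3/8 ≈ 0.37500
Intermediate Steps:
f(n) = (1 + n)/(-4 + n) (f(n) = (n + (2*n)/((2*n)))/(-4 + n) = (n + (2*n)*(1/(2*n)))/(-4 + n) = (n + 1)/(-4 + n) = (1 + n)/(-4 + n))
f(m(-4, 6))*1**2 = ((1 - 4)/(-4 - 4))*1**2 = (-3/(-8))*1 = -1/8*(-3)*1 = (3/8)*1 = 3/8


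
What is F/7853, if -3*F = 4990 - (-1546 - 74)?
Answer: -6610/23559 ≈ -0.28057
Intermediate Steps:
F = -6610/3 (F = -(4990 - (-1546 - 74))/3 = -(4990 - 1*(-1620))/3 = -(4990 + 1620)/3 = -⅓*6610 = -6610/3 ≈ -2203.3)
F/7853 = -6610/3/7853 = -6610/3*1/7853 = -6610/23559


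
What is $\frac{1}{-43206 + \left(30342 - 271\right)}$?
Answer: $- \frac{1}{13135} \approx -7.6132 \cdot 10^{-5}$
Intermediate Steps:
$\frac{1}{-43206 + \left(30342 - 271\right)} = \frac{1}{-43206 + 30071} = \frac{1}{-13135} = - \frac{1}{13135}$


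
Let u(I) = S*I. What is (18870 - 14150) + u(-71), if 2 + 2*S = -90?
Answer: 7986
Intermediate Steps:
S = -46 (S = -1 + (½)*(-90) = -1 - 45 = -46)
u(I) = -46*I
(18870 - 14150) + u(-71) = (18870 - 14150) - 46*(-71) = 4720 + 3266 = 7986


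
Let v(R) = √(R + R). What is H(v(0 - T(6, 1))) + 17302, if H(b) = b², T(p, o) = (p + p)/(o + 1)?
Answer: 17290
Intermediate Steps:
T(p, o) = 2*p/(1 + o) (T(p, o) = (2*p)/(1 + o) = 2*p/(1 + o))
v(R) = √2*√R (v(R) = √(2*R) = √2*√R)
H(v(0 - T(6, 1))) + 17302 = (√2*√(0 - 2*6/(1 + 1)))² + 17302 = (√2*√(0 - 2*6/2))² + 17302 = (√2*√(0 - 1*6))² + 17302 = (√2*√(0 - 6))² + 17302 = (√2*√(-6))² + 17302 = (√2*(I*√6))² + 17302 = (2*I*√3)² + 17302 = -12 + 17302 = 17290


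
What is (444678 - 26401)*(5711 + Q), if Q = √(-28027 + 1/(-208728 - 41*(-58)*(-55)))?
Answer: 2388779947 + 418277*I*√3230741582164266/339518 ≈ 2.3888e+9 + 7.0025e+7*I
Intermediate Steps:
Q = I*√3230741582164266/339518 (Q = √(-28027 + 1/(-208728 + 2378*(-55))) = √(-28027 + 1/(-208728 - 130790)) = √(-28027 + 1/(-339518)) = √(-28027 - 1/339518) = √(-9515670987/339518) = I*√3230741582164266/339518 ≈ 167.41*I)
(444678 - 26401)*(5711 + Q) = (444678 - 26401)*(5711 + I*√3230741582164266/339518) = 418277*(5711 + I*√3230741582164266/339518) = 2388779947 + 418277*I*√3230741582164266/339518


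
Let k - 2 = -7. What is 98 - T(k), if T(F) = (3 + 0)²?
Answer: 89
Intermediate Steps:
k = -5 (k = 2 - 7 = -5)
T(F) = 9 (T(F) = 3² = 9)
98 - T(k) = 98 - 1*9 = 98 - 9 = 89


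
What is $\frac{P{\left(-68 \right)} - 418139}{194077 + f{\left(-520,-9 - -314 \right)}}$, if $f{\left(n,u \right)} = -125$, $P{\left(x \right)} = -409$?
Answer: $- \frac{104637}{48488} \approx -2.158$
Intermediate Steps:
$\frac{P{\left(-68 \right)} - 418139}{194077 + f{\left(-520,-9 - -314 \right)}} = \frac{-409 - 418139}{194077 - 125} = - \frac{418548}{193952} = \left(-418548\right) \frac{1}{193952} = - \frac{104637}{48488}$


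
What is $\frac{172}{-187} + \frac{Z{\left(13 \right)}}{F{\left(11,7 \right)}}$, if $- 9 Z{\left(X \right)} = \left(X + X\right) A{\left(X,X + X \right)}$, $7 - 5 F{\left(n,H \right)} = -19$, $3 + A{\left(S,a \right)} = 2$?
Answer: $- \frac{613}{1683} \approx -0.36423$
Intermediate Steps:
$A{\left(S,a \right)} = -1$ ($A{\left(S,a \right)} = -3 + 2 = -1$)
$F{\left(n,H \right)} = \frac{26}{5}$ ($F{\left(n,H \right)} = \frac{7}{5} - - \frac{19}{5} = \frac{7}{5} + \frac{19}{5} = \frac{26}{5}$)
$Z{\left(X \right)} = \frac{2 X}{9}$ ($Z{\left(X \right)} = - \frac{\left(X + X\right) \left(-1\right)}{9} = - \frac{2 X \left(-1\right)}{9} = - \frac{\left(-2\right) X}{9} = \frac{2 X}{9}$)
$\frac{172}{-187} + \frac{Z{\left(13 \right)}}{F{\left(11,7 \right)}} = \frac{172}{-187} + \frac{\frac{2}{9} \cdot 13}{\frac{26}{5}} = 172 \left(- \frac{1}{187}\right) + \frac{26}{9} \cdot \frac{5}{26} = - \frac{172}{187} + \frac{5}{9} = - \frac{613}{1683}$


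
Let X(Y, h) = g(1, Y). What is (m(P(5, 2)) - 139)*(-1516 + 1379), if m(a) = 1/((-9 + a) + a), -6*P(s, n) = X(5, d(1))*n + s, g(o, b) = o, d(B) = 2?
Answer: 647873/34 ≈ 19055.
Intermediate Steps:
X(Y, h) = 1
P(s, n) = -n/6 - s/6 (P(s, n) = -(1*n + s)/6 = -(n + s)/6 = -n/6 - s/6)
m(a) = 1/(-9 + 2*a)
(m(P(5, 2)) - 139)*(-1516 + 1379) = (1/(-9 + 2*(-⅙*2 - ⅙*5)) - 139)*(-1516 + 1379) = (1/(-9 + 2*(-⅓ - ⅚)) - 139)*(-137) = (1/(-9 + 2*(-7/6)) - 139)*(-137) = (1/(-9 - 7/3) - 139)*(-137) = (1/(-34/3) - 139)*(-137) = (-3/34 - 139)*(-137) = -4729/34*(-137) = 647873/34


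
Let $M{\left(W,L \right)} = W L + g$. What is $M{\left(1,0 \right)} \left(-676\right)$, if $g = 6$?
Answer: $-4056$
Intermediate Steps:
$M{\left(W,L \right)} = 6 + L W$ ($M{\left(W,L \right)} = W L + 6 = L W + 6 = 6 + L W$)
$M{\left(1,0 \right)} \left(-676\right) = \left(6 + 0 \cdot 1\right) \left(-676\right) = \left(6 + 0\right) \left(-676\right) = 6 \left(-676\right) = -4056$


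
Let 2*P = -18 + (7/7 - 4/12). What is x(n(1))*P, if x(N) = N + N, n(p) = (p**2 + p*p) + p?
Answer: -52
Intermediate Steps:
n(p) = p + 2*p**2 (n(p) = (p**2 + p**2) + p = 2*p**2 + p = p + 2*p**2)
P = -26/3 (P = (-18 + (7/7 - 4/12))/2 = (-18 + (7*(1/7) - 4*1/12))/2 = (-18 + (1 - 1/3))/2 = (-18 + 2/3)/2 = (1/2)*(-52/3) = -26/3 ≈ -8.6667)
x(N) = 2*N
x(n(1))*P = (2*(1*(1 + 2*1)))*(-26/3) = (2*(1*(1 + 2)))*(-26/3) = (2*(1*3))*(-26/3) = (2*3)*(-26/3) = 6*(-26/3) = -52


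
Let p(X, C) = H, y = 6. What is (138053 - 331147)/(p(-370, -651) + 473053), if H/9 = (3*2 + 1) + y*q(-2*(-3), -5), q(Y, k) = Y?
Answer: -8777/21520 ≈ -0.40785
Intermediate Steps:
H = 387 (H = 9*((3*2 + 1) + 6*(-2*(-3))) = 9*((6 + 1) + 6*6) = 9*(7 + 36) = 9*43 = 387)
p(X, C) = 387
(138053 - 331147)/(p(-370, -651) + 473053) = (138053 - 331147)/(387 + 473053) = -193094/473440 = -193094*1/473440 = -8777/21520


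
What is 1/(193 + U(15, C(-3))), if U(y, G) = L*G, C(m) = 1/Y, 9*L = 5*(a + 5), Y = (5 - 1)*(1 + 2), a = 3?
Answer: 27/5221 ≈ 0.0051714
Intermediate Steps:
Y = 12 (Y = 4*3 = 12)
L = 40/9 (L = (5*(3 + 5))/9 = (5*8)/9 = (⅑)*40 = 40/9 ≈ 4.4444)
C(m) = 1/12
U(y, G) = 40*G/9
1/(193 + U(15, C(-3))) = 1/(193 + (40/9)*(1/12)) = 1/(193 + 10/27) = 1/(5221/27) = 27/5221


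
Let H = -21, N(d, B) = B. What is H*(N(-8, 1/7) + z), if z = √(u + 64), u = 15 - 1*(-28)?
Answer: -3 - 21*√107 ≈ -220.23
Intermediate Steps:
u = 43 (u = 15 + 28 = 43)
z = √107 (z = √(43 + 64) = √107 ≈ 10.344)
H*(N(-8, 1/7) + z) = -21*(1/7 + √107) = -21*(⅐ + √107) = -3 - 21*√107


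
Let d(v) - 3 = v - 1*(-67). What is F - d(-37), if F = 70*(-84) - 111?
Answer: -6024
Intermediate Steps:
F = -5991 (F = -5880 - 111 = -5991)
d(v) = 70 + v (d(v) = 3 + (v - 1*(-67)) = 3 + (v + 67) = 3 + (67 + v) = 70 + v)
F - d(-37) = -5991 - (70 - 37) = -5991 - 1*33 = -5991 - 33 = -6024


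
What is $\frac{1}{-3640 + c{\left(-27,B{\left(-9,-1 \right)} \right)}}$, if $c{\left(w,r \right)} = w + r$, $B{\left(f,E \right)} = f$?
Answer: $- \frac{1}{3676} \approx -0.00027203$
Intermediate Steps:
$c{\left(w,r \right)} = r + w$
$\frac{1}{-3640 + c{\left(-27,B{\left(-9,-1 \right)} \right)}} = \frac{1}{-3640 - 36} = \frac{1}{-3676} = - \frac{1}{3676}$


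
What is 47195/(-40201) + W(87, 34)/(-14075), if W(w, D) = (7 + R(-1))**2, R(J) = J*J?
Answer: -666842489/565829075 ≈ -1.1785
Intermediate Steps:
R(J) = J**2
W(w, D) = 64 (W(w, D) = (7 + (-1)**2)**2 = (7 + 1)**2 = 8**2 = 64)
47195/(-40201) + W(87, 34)/(-14075) = 47195/(-40201) + 64/(-14075) = 47195*(-1/40201) + 64*(-1/14075) = -47195/40201 - 64/14075 = -666842489/565829075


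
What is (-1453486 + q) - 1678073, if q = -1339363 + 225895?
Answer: -4245027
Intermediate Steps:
q = -1113468
(-1453486 + q) - 1678073 = (-1453486 - 1113468) - 1678073 = -2566954 - 1678073 = -4245027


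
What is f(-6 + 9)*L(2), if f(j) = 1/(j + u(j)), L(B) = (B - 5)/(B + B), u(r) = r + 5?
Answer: -3/44 ≈ -0.068182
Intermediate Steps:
u(r) = 5 + r
L(B) = (-5 + B)/(2*B) (L(B) = (-5 + B)/((2*B)) = (-5 + B)*(1/(2*B)) = (-5 + B)/(2*B))
f(j) = 1/(5 + 2*j) (f(j) = 1/(j + (5 + j)) = 1/(5 + 2*j))
f(-6 + 9)*L(2) = ((½)*(-5 + 2)/2)/(5 + 2*(-6 + 9)) = ((½)*(½)*(-3))/(5 + 2*3) = -¾/(5 + 6) = -¾/11 = (1/11)*(-¾) = -3/44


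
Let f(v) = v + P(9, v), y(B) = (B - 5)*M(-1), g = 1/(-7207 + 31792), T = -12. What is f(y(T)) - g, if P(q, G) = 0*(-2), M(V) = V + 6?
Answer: -2089726/24585 ≈ -85.000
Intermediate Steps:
M(V) = 6 + V
P(q, G) = 0
g = 1/24585 ≈ 4.0675e-5
y(B) = -25 + 5*B (y(B) = (B - 5)*(6 - 1) = (-5 + B)*5 = -25 + 5*B)
f(v) = v (f(v) = v + 0 = v)
f(y(T)) - g = (-25 + 5*(-12)) - 1*1/24585 = (-25 - 60) - 1/24585 = -85 - 1/24585 = -2089726/24585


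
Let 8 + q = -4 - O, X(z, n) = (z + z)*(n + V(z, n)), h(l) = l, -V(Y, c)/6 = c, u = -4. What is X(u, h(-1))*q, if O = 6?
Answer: 720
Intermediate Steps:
V(Y, c) = -6*c
X(z, n) = -10*n*z (X(z, n) = (z + z)*(n - 6*n) = (2*z)*(-5*n) = -10*n*z)
q = -18 (q = -8 + (-4 - 1*6) = -8 + (-4 - 6) = -8 - 10 = -18)
X(u, h(-1))*q = -10*(-1)*(-4)*(-18) = -40*(-18) = 720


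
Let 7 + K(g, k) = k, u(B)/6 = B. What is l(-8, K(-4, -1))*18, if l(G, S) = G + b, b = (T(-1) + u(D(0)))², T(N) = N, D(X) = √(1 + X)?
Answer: 306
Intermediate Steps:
u(B) = 6*B
K(g, k) = -7 + k
b = 25 (b = (-1 + 6*√(1 + 0))² = (-1 + 6*√1)² = (-1 + 6*1)² = (-1 + 6)² = 5² = 25)
l(G, S) = 25 + G (l(G, S) = G + 25 = 25 + G)
l(-8, K(-4, -1))*18 = (25 - 8)*18 = 17*18 = 306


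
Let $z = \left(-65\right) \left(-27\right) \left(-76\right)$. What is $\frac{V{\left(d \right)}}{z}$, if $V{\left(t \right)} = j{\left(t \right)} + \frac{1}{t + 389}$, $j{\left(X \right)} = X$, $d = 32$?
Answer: $- \frac{499}{2079740} \approx -0.00023993$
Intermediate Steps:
$V{\left(t \right)} = t + \frac{1}{389 + t}$ ($V{\left(t \right)} = t + \frac{1}{t + 389} = t + \frac{1}{389 + t}$)
$z = -133380$ ($z = 1755 \left(-76\right) = -133380$)
$\frac{V{\left(d \right)}}{z} = \frac{\frac{1}{389 + 32} \left(1 + 32^{2} + 389 \cdot 32\right)}{-133380} = \frac{1 + 1024 + 12448}{421} \left(- \frac{1}{133380}\right) = \frac{1}{421} \cdot 13473 \left(- \frac{1}{133380}\right) = \frac{13473}{421} \left(- \frac{1}{133380}\right) = - \frac{499}{2079740}$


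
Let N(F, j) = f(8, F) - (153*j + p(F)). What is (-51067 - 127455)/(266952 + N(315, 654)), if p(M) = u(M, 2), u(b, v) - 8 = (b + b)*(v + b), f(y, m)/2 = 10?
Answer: 89261/16404 ≈ 5.4414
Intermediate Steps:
f(y, m) = 20 (f(y, m) = 2*10 = 20)
u(b, v) = 8 + 2*b*(b + v) (u(b, v) = 8 + (b + b)*(v + b) = 8 + (2*b)*(b + v) = 8 + 2*b*(b + v))
p(M) = 8 + 2*M² + 4*M (p(M) = 8 + 2*M² + 2*M*2 = 8 + 2*M² + 4*M)
N(F, j) = 12 - 153*j - 4*F - 2*F² (N(F, j) = 20 - (153*j + (8 + 2*F² + 4*F)) = 20 - (8 + 2*F² + 4*F + 153*j) = 20 + (-8 - 153*j - 4*F - 2*F²) = 12 - 153*j - 4*F - 2*F²)
(-51067 - 127455)/(266952 + N(315, 654)) = (-51067 - 127455)/(266952 + (12 - 153*654 - 4*315 - 2*315²)) = -178522/(266952 + (12 - 100062 - 1260 - 2*99225)) = -178522/(266952 + (12 - 100062 - 1260 - 198450)) = -178522/(266952 - 299760) = -178522/(-32808) = -178522*(-1/32808) = 89261/16404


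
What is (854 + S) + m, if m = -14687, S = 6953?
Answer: -6880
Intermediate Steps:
(854 + S) + m = (854 + 6953) - 14687 = 7807 - 14687 = -6880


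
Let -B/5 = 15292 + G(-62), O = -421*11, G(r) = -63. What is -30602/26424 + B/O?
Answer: 935168809/61184772 ≈ 15.284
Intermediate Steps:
O = -4631
B = -76145 (B = -5*(15292 - 63) = -5*15229 = -76145)
-30602/26424 + B/O = -30602/26424 - 76145/(-4631) = -30602*1/26424 - 76145*(-1/4631) = -15301/13212 + 76145/4631 = 935168809/61184772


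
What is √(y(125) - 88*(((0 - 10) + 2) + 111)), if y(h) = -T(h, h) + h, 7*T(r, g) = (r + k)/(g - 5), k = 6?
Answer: I*√1576867110/420 ≈ 94.547*I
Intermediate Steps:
T(r, g) = (6 + r)/(7*(-5 + g)) (T(r, g) = ((r + 6)/(g - 5))/7 = ((6 + r)/(-5 + g))/7 = (6 + r)/(7*(-5 + g)))
y(h) = h - (6 + h)/(7*(-5 + h)) (y(h) = -(6 + h)/(7*(-5 + h)) + h = h - (6 + h)/(7*(-5 + h)))
√(y(125) - 88*(((0 - 10) + 2) + 111)) = √((-6 - 1*125 + 7*125*(-5 + 125))/(7*(-5 + 125)) - 88*(((0 - 10) + 2) + 111)) = √((⅐)*(-6 - 125 + 7*125*120)/120 - 88*((-10 + 2) + 111)) = √((⅐)*(1/120)*(-6 - 125 + 105000) - 88*(-8 + 111)) = √((⅐)*(1/120)*104869 - 88*103) = √(104869/840 - 9064) = √(-7508891/840) = I*√1576867110/420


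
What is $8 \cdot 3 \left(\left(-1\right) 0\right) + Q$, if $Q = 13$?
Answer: $13$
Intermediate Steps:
$8 \cdot 3 \left(\left(-1\right) 0\right) + Q = 8 \cdot 3 \left(\left(-1\right) 0\right) + 13 = 8 \cdot 3 \cdot 0 + 13 = 8 \cdot 0 + 13 = 0 + 13 = 13$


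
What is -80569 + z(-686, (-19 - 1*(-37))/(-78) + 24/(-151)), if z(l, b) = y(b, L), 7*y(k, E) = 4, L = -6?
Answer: -563979/7 ≈ -80568.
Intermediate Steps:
y(k, E) = 4/7 (y(k, E) = (1/7)*4 = 4/7)
z(l, b) = 4/7
-80569 + z(-686, (-19 - 1*(-37))/(-78) + 24/(-151)) = -80569 + 4/7 = -563979/7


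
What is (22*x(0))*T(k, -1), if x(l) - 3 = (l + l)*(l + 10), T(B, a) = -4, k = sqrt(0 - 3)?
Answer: -264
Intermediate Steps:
k = I*sqrt(3) (k = sqrt(-3) = I*sqrt(3) ≈ 1.732*I)
x(l) = 3 + 2*l*(10 + l) (x(l) = 3 + (l + l)*(l + 10) = 3 + (2*l)*(10 + l) = 3 + 2*l*(10 + l))
(22*x(0))*T(k, -1) = (22*(3 + 2*0**2 + 20*0))*(-4) = (22*(3 + 2*0 + 0))*(-4) = (22*(3 + 0 + 0))*(-4) = (22*3)*(-4) = 66*(-4) = -264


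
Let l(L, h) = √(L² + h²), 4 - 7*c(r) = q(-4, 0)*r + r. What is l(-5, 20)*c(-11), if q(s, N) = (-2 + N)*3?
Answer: -255*√17/7 ≈ -150.20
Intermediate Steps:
q(s, N) = -6 + 3*N
c(r) = 4/7 + 5*r/7 (c(r) = 4/7 - ((-6 + 3*0)*r + r)/7 = 4/7 - ((-6 + 0)*r + r)/7 = 4/7 - (-6*r + r)/7 = 4/7 - (-5)*r/7 = 4/7 + 5*r/7)
l(-5, 20)*c(-11) = √((-5)² + 20²)*(4/7 + (5/7)*(-11)) = √(25 + 400)*(4/7 - 55/7) = √425*(-51/7) = (5*√17)*(-51/7) = -255*√17/7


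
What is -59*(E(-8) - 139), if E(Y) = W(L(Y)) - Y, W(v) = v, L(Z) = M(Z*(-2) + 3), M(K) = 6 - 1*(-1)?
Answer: 7316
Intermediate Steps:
M(K) = 7 (M(K) = 6 + 1 = 7)
L(Z) = 7
E(Y) = 7 - Y
-59*(E(-8) - 139) = -59*((7 - 1*(-8)) - 139) = -59*((7 + 8) - 139) = -59*(15 - 139) = -59*(-124) = 7316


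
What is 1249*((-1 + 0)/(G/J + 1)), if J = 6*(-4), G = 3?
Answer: -9992/7 ≈ -1427.4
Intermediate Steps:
J = -24
1249*((-1 + 0)/(G/J + 1)) = 1249*((-1 + 0)/(3/(-24) + 1)) = 1249*(-1/(3*(-1/24) + 1)) = 1249*(-1/(-⅛ + 1)) = 1249*(-1/7/8) = 1249*(-1*8/7) = 1249*(-8/7) = -9992/7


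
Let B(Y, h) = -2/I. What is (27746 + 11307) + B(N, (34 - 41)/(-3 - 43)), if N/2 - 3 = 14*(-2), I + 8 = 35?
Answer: 1054429/27 ≈ 39053.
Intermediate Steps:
I = 27 (I = -8 + 35 = 27)
N = -50 (N = 6 + 2*(14*(-2)) = 6 + 2*(-28) = 6 - 56 = -50)
B(Y, h) = -2/27
(27746 + 11307) + B(N, (34 - 41)/(-3 - 43)) = (27746 + 11307) - 2/27 = 39053 - 2/27 = 1054429/27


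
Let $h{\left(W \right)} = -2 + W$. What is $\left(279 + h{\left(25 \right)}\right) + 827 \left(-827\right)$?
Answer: $-683627$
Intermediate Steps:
$\left(279 + h{\left(25 \right)}\right) + 827 \left(-827\right) = \left(279 + \left(-2 + 25\right)\right) + 827 \left(-827\right) = \left(279 + 23\right) - 683929 = 302 - 683929 = -683627$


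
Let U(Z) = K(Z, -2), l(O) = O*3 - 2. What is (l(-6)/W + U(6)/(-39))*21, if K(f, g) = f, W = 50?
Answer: -756/65 ≈ -11.631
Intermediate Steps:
l(O) = -2 + 3*O (l(O) = 3*O - 2 = -2 + 3*O)
U(Z) = Z
(l(-6)/W + U(6)/(-39))*21 = ((-2 + 3*(-6))/50 + 6/(-39))*21 = ((-2 - 18)*(1/50) + 6*(-1/39))*21 = (-20*1/50 - 2/13)*21 = (-⅖ - 2/13)*21 = -36/65*21 = -756/65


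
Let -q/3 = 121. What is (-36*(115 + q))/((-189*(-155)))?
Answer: 32/105 ≈ 0.30476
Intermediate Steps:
q = -363 (q = -3*121 = -363)
(-36*(115 + q))/((-189*(-155))) = (-36*(115 - 363))/((-189*(-155))) = -36*(-248)/29295 = 8928*(1/29295) = 32/105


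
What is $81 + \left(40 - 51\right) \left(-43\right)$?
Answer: $554$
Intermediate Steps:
$81 + \left(40 - 51\right) \left(-43\right) = 81 - -473 = 81 + 473 = 554$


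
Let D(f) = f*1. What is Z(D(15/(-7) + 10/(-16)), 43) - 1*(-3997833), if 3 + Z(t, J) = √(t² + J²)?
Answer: 3997830 + √5822489/56 ≈ 3.9979e+6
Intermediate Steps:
D(f) = f
Z(t, J) = -3 + √(J² + t²) (Z(t, J) = -3 + √(t² + J²) = -3 + √(J² + t²))
Z(D(15/(-7) + 10/(-16)), 43) - 1*(-3997833) = (-3 + √(43² + (15/(-7) + 10/(-16))²)) - 1*(-3997833) = (-3 + √(1849 + (15*(-⅐) + 10*(-1/16))²)) + 3997833 = (-3 + √(1849 + (-15/7 - 5/8)²)) + 3997833 = (-3 + √(1849 + (-155/56)²)) + 3997833 = (-3 + √(1849 + 24025/3136)) + 3997833 = (-3 + √(5822489/3136)) + 3997833 = (-3 + √5822489/56) + 3997833 = 3997830 + √5822489/56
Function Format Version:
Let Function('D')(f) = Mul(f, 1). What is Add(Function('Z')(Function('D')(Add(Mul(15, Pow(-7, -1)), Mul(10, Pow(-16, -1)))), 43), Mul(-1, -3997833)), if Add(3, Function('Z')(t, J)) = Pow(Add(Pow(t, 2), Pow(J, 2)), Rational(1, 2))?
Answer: Add(3997830, Mul(Rational(1, 56), Pow(5822489, Rational(1, 2)))) ≈ 3.9979e+6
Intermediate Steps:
Function('D')(f) = f
Function('Z')(t, J) = Add(-3, Pow(Add(Pow(J, 2), Pow(t, 2)), Rational(1, 2))) (Function('Z')(t, J) = Add(-3, Pow(Add(Pow(t, 2), Pow(J, 2)), Rational(1, 2))) = Add(-3, Pow(Add(Pow(J, 2), Pow(t, 2)), Rational(1, 2))))
Add(Function('Z')(Function('D')(Add(Mul(15, Pow(-7, -1)), Mul(10, Pow(-16, -1)))), 43), Mul(-1, -3997833)) = Add(Add(-3, Pow(Add(Pow(43, 2), Pow(Add(Mul(15, Pow(-7, -1)), Mul(10, Pow(-16, -1))), 2)), Rational(1, 2))), Mul(-1, -3997833)) = Add(Add(-3, Pow(Add(1849, Pow(Add(Mul(15, Rational(-1, 7)), Mul(10, Rational(-1, 16))), 2)), Rational(1, 2))), 3997833) = Add(Add(-3, Pow(Add(1849, Pow(Add(Rational(-15, 7), Rational(-5, 8)), 2)), Rational(1, 2))), 3997833) = Add(Add(-3, Pow(Add(1849, Pow(Rational(-155, 56), 2)), Rational(1, 2))), 3997833) = Add(Add(-3, Pow(Add(1849, Rational(24025, 3136)), Rational(1, 2))), 3997833) = Add(Add(-3, Pow(Rational(5822489, 3136), Rational(1, 2))), 3997833) = Add(Add(-3, Mul(Rational(1, 56), Pow(5822489, Rational(1, 2)))), 3997833) = Add(3997830, Mul(Rational(1, 56), Pow(5822489, Rational(1, 2))))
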